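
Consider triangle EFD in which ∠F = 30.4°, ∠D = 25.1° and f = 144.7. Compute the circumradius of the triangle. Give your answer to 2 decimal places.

The third angle is ∠E = 180° − ∠F − ∠D = 124.50°.
Law of sines: e = f·sin E/sin F ≈ 235.66.
Law of sines: d = f·sin D/sin F ≈ 121.3.
Circumradius = f/(2 sin F) ≈ 142.97.

R ≈ 142.97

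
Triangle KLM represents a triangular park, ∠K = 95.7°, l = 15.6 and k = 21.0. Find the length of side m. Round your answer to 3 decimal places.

Law of sines: sin L = l·sin K/k ≈ 0.73918.
Since k ≥ l, only the acute value applies: ∠L ≈ 47.66°.
Then ∠M = 180° − ∠K − ∠L ≈ 36.64°.
Law of sines gives m = k·sin M/sin K ≈ 12.594.

12.594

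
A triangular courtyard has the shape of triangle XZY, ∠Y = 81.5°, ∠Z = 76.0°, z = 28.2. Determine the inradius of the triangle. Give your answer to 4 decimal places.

4.5573

The third angle is ∠X = 180° − ∠Z − ∠Y = 22.50°.
Law of sines: x = z·sin X/sin Z ≈ 11.122.
Law of sines: y = z·sin Y/sin Z ≈ 28.744.
Area = ½·z·x·sin Y ≈ 155.1.
Semiperimeter s = (11.122+28.2+28.744)/2 = 34.033.
Inradius = area/s = 155.1/34.033 ≈ 4.5573.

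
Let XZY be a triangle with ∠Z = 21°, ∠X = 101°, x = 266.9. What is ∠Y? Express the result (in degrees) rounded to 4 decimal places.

58.0000

The third angle is ∠Y = 180° − ∠X − ∠Z = 58.00°.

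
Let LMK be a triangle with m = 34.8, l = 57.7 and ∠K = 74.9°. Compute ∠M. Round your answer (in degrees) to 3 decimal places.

By the law of cosines, k² = l² + m² − 2·l·m·cos K = 3494.2, so k ≈ 59.111.
Law of cosines again: cos M = (k² + l² − m²)/(2·k·l) ≈ 0.82276, so ∠M ≈ 34.64°.

∠M ≈ 34.638°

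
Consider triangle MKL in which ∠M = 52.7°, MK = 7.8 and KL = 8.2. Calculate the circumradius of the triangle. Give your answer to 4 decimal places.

Law of sines: sin L = MK·sin M/KL ≈ 0.75667.
Since KL ≥ MK, only the acute value applies: ∠L ≈ 49.17°.
Then ∠K = 180° − ∠M − ∠L ≈ 78.13°.
Law of sines gives LM = KL·sin K/sin M ≈ 10.088.
Circumradius = KL/(2 sin M) ≈ 5.1542.

R ≈ 5.1542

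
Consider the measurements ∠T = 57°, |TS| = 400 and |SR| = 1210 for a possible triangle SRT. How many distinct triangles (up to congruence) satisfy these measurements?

1

|TS|·sin T = 400·sin(57°) ≈ 335.5.
Since |SR| ≥ |TS|, exactly one triangle exists.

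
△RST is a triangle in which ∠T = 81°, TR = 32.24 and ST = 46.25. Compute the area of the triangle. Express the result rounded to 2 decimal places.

Area = ½·ST·TR·sin T ≈ 736.37.

736.37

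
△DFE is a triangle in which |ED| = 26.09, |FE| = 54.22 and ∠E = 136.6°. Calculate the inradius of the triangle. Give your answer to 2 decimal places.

By the law of cosines, |DF|² = |FE|² + |ED|² − 2·|FE|·|ED|·cos E = 5676.1, so |DF| ≈ 75.34.
Area = ½·|FE|·|ED|·sin E ≈ 485.98.
Semiperimeter s = (54.22+26.09+75.34)/2 = 77.825.
Inradius = area/s = 485.98/77.825 ≈ 6.2445.

6.24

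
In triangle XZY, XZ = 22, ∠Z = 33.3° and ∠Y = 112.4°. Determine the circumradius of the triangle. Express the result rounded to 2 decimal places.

R ≈ 11.90

The third angle is ∠X = 180° − ∠Z − ∠Y = 34.30°.
Law of sines: ZY = XZ·sin X/sin Y ≈ 13.409.
Law of sines: YX = XZ·sin Z/sin Y ≈ 13.064.
Circumradius = XZ/(2 sin Y) ≈ 11.898.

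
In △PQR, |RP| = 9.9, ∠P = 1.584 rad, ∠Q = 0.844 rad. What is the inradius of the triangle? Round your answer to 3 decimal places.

r ≈ 2.698

The third angle is ∠R = π − ∠P − ∠Q = 0.714 rad.
Law of sines: |QR| = |RP|·sin P/sin Q ≈ 13.246.
Law of sines: |PQ| = |RP|·sin R/sin Q ≈ 8.6712.
Area = ½·|RP|·|QR|·sin R ≈ 42.919.
Semiperimeter s = (13.246+9.9+8.6712)/2 = 15.909.
Inradius = area/s = 42.919/15.909 ≈ 2.6978.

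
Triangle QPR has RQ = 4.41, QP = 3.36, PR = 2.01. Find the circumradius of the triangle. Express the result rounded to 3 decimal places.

By the law of cosines, cos Q = (RQ² + QP² − PR²) / (2·RQ·QP) ≈ 0.90087, so ∠Q ≈ 25.73°.
Circumradius = PR/(2 sin Q) ≈ 2.3152.

2.315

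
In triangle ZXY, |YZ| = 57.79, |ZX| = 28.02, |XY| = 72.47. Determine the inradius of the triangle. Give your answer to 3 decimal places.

r ≈ 9.591

Semiperimeter s = (72.47 + 57.79 + 28.02)/2 = 79.14.
Heron's formula: area = √(79.14·6.67·21.35·51.12) ≈ 759.02.
Inradius = area/s = 759.02/79.14 ≈ 9.5909.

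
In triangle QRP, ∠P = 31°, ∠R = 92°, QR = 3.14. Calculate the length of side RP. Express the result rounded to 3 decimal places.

The third angle is ∠Q = 180° − ∠R − ∠P = 57.00°.
Law of sines: RP = QR·sin Q/sin P ≈ 5.1131.

5.113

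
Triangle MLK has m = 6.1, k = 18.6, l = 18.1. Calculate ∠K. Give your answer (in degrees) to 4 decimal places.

∠K ≈ 85.1005°

By the law of cosines, cos K = (m² + l² − k²) / (2·m·l) ≈ 0.08541, so ∠K ≈ 85.10°.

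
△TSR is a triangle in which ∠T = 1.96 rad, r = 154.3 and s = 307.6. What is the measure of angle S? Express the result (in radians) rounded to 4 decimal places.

∠S ≈ 0.8098 rad

By the law of cosines, t² = s² + r² − 2·s·r·cos T = 1.5445e+05, so t ≈ 393.
Law of cosines again: cos S = (r² + t² − s²)/(2·r·t) ≈ 0.68962, so ∠S ≈ 0.810 rad.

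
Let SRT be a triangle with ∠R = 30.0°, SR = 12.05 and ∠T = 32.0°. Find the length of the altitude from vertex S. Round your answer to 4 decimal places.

h_S ≈ 6.0250

The third angle is ∠S = 180° − ∠R − ∠T = 118.00°.
Law of sines: RT = SR·sin S/sin T ≈ 20.078.
Law of sines: TS = SR·sin R/sin T ≈ 11.37.
Area = ½·SR·RT·sin R ≈ 60.484.
The altitude from S has length 2·area/RT ≈ 6.025.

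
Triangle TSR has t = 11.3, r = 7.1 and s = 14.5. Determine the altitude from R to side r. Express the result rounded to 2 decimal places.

11.07

Semiperimeter p = (11.3 + 14.5 + 7.1)/2 = 16.45.
Heron's formula: area = √(16.45·5.15·1.95·9.35) ≈ 39.302.
The altitude from R has length 2·area/r ≈ 11.071.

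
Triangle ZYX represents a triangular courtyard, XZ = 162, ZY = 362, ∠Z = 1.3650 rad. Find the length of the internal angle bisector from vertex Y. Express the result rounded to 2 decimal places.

By the law of cosines, YX² = XZ² + ZY² − 2·XZ·ZY·cos Z = 1.3332e+05, so YX ≈ 365.13.
Law of cosines again: cos Y = (ZY² + YX² − XZ²)/(2·ZY·YX) ≈ 0.90076, so ∠Y ≈ 0.4493 rad.
The bisector from Y has length 2·ZY·YX·cos(∠Y/2)/(ZY+YX) ≈ 354.42.

354.42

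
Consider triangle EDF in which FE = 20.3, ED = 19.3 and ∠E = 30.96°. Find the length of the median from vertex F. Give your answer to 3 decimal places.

m_F ≈ 13.009

By the law of cosines, DF² = FE² + ED² − 2·FE·ED·cos E = 112.64, so DF ≈ 10.613.
Median from F: ½√(2·DF² + 2·FE² − ED²) ≈ 13.009.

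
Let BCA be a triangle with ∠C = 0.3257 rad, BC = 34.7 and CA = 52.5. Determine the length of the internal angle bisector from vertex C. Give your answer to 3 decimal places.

41.230

By the law of cosines, AB² = BC² + CA² − 2·BC·CA·cos C = 508.39, so AB ≈ 22.548.
The bisector from C has length 2·BC·CA·cos(∠C/2)/(BC+CA) ≈ 41.23.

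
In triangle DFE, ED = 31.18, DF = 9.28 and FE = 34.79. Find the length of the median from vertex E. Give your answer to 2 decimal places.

Median from E: ½√(2·FE² + 2·ED² − DF²) ≈ 32.707.

m_E ≈ 32.71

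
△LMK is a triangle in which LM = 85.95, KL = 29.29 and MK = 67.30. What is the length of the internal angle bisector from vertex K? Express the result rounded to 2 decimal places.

By the law of cosines, cos K = (MK² + KL² − LM²) / (2·MK·KL) ≈ -0.50735, so ∠K ≈ 120.49°.
The bisector from K has length 2·MK·KL·cos(∠K/2)/(MK+KL) ≈ 20.257.

20.26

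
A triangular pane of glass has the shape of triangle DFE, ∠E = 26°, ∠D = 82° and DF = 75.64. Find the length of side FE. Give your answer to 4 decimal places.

170.8686

The third angle is ∠F = 180° − ∠E − ∠D = 72.00°.
Law of sines: FE = DF·sin D/sin E ≈ 170.87.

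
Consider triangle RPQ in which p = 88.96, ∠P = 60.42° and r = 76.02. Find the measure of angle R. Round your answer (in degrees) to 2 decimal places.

∠R ≈ 48.00°

Law of sines: sin R = r·sin P/p ≈ 0.74317.
Since p ≥ r, only the acute value applies: ∠R ≈ 48.00°.
Then ∠Q = 180° − ∠P − ∠R ≈ 71.58°.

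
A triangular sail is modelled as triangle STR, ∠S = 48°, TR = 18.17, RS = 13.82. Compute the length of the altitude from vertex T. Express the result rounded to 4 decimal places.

Law of sines: sin T = RS·sin S/TR ≈ 0.56523.
Since TR ≥ RS, only the acute value applies: ∠T ≈ 34.42°.
Then ∠R = 180° − ∠S − ∠T ≈ 97.58°.
Law of sines gives ST = TR·sin R/sin S ≈ 24.236.
Area = ½·TR·RS·sin R ≈ 124.46.
The altitude from T has length 2·area/RS ≈ 18.011.

18.0112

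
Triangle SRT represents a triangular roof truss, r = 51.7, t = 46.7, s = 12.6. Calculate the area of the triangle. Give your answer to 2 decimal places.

282.17

Semiperimeter p = (12.6 + 51.7 + 46.7)/2 = 55.5.
Heron's formula: area = √(55.5·42.9·3.8·8.8) ≈ 282.17.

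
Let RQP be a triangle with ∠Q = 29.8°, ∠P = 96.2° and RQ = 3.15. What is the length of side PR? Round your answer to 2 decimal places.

1.57

The third angle is ∠R = 180° − ∠Q − ∠P = 54.00°.
Law of sines: PR = RQ·sin Q/sin P ≈ 1.5747.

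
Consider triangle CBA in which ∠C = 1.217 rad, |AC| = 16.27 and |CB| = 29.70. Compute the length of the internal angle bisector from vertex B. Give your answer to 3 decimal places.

By the law of cosines, |BA|² = |AC|² + |CB|² − 2·|AC|·|CB|·cos C = 811.97, so |BA| ≈ 28.495.
Law of cosines again: cos B = (|CB|² + |BA|² − |AC|²)/(2·|CB|·|BA|) ≈ 0.84446, so ∠B ≈ 0.565 rad.
The bisector from B has length 2·|CB|·|BA|·cos(∠B/2)/(|CB|+|BA|) ≈ 27.931.

t_B ≈ 27.931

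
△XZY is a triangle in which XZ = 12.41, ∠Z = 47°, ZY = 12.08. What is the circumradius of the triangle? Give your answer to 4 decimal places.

6.6794

By the law of cosines, YX² = XZ² + ZY² − 2·XZ·ZY·cos Z = 95.454, so YX ≈ 9.7701.
Area = ½·XZ·ZY·sin Z ≈ 54.82.
Circumradius = YX/(2 sin Z) ≈ 6.6794.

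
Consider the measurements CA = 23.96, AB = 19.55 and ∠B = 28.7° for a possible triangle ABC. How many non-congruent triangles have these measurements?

AB·sin B = 19.55·sin(28.7°) ≈ 9.388.
Since CA ≥ AB, exactly one triangle exists.

1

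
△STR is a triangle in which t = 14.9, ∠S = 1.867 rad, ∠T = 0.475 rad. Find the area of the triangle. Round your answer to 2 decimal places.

166.47

The third angle is ∠R = π − ∠S − ∠T = 0.800 rad.
Law of sines: s = t·sin S/sin T ≈ 31.161.
Law of sines: r = t·sin R/sin T ≈ 23.362.
Area = ½·t·s·sin R ≈ 166.47.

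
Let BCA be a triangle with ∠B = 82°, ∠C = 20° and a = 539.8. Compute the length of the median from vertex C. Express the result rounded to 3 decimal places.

m_C ≈ 534.893

The third angle is ∠A = 180° − ∠B − ∠C = 78.00°.
Law of sines: b = a·sin B/sin A ≈ 546.49.
Law of sines: c = a·sin C/sin A ≈ 188.75.
Median from C: ½√(2·a² + 2·b² − c²) ≈ 534.89.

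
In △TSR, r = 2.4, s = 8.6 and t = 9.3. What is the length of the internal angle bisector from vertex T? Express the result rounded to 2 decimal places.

By the law of cosines, cos T = (s² + r² − t²) / (2·s·r) ≈ -0.16400, so ∠T ≈ 99.44°.
The bisector from T has length 2·s·r·cos(∠T/2)/(s+r) ≈ 2.4262.

t_T ≈ 2.43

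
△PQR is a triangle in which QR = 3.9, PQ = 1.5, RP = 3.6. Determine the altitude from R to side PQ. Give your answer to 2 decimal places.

3.60

Semiperimeter s = (3.9 + 3.6 + 1.5)/2 = 4.5.
Heron's formula: area = √(4.5·0.6·0.9·3) ≈ 2.7.
The altitude from R has length 2·area/PQ ≈ 3.6.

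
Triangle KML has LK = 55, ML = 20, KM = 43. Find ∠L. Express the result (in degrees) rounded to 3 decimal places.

By the law of cosines, cos L = (ML² + LK² − KM²) / (2·ML·LK) ≈ 0.71636, so ∠L ≈ 44.24°.

44.245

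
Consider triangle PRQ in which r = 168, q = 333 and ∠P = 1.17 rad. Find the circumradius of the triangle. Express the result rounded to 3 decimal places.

By the law of cosines, p² = r² + q² − 2·r·q·cos P = 95460, so p ≈ 308.97.
Area = ½·r·q·sin P ≈ 25755.
Circumradius = p/(2 sin P) ≈ 167.78.

167.779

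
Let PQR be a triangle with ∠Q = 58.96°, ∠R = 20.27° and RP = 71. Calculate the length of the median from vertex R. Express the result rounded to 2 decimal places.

75.02

The third angle is ∠P = 180° − ∠Q − ∠R = 100.77°.
Law of sines: QR = RP·sin P/sin Q ≈ 81.406.
Law of sines: PQ = RP·sin R/sin Q ≈ 28.708.
Median from R: ½√(2·QR² + 2·RP² − PQ²) ≈ 75.02.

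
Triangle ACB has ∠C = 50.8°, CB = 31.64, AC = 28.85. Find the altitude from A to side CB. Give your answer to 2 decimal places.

22.36

By the law of cosines, BA² = AC² + CB² − 2·AC·CB·cos C = 679.56, so BA ≈ 26.068.
Area = ½·AC·CB·sin C ≈ 353.69.
The altitude from A has length 2·area/CB ≈ 22.357.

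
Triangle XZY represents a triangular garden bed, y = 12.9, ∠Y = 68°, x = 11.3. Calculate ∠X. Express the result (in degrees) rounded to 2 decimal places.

54.31

Law of sines: sin X = x·sin Y/y ≈ 0.81218.
Since y ≥ x, only the acute value applies: ∠X ≈ 54.31°.
Then ∠Z = 180° − ∠Y − ∠X ≈ 57.69°.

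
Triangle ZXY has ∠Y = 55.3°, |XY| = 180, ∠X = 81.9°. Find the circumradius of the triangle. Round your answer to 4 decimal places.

132.4618

The third angle is ∠Z = 180° − ∠X − ∠Y = 42.80°.
Law of sines: |YZ| = |XY|·sin X/sin Z ≈ 262.28.
Law of sines: |ZX| = |XY|·sin Y/sin Z ≈ 217.81.
Circumradius = |XY|/(2 sin Z) ≈ 132.46.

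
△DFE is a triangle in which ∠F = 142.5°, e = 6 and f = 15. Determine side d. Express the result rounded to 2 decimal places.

Law of sines: sin E = e·sin F/f ≈ 0.24350.
Since f ≥ e, only the acute value applies: ∠E ≈ 14.09°.
Then ∠D = 180° − ∠F − ∠E ≈ 23.41°.
Law of sines gives d = f·sin D/sin F ≈ 9.7884.

9.79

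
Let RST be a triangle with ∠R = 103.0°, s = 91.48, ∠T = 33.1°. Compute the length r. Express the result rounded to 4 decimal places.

The third angle is ∠S = 180° − ∠T − ∠R = 43.90°.
Law of sines: r = s·sin R/sin S ≈ 128.55.

128.5479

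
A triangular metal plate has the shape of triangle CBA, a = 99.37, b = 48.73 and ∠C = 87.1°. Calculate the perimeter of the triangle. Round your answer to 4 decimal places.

By the law of cosines, c² = b² + a² − 2·b·a·cos C = 11759, so c ≈ 108.44.
Semiperimeter s = (108.44+48.73+99.37)/2 = 128.27.
Perimeter = 108.44 + 48.73 + 99.37 = 256.54.

256.5391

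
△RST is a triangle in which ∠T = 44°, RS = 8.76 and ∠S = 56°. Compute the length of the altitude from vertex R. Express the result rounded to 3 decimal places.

The third angle is ∠R = 180° − ∠S − ∠T = 80.00°.
Law of sines: ST = RS·sin R/sin T ≈ 12.419.
Law of sines: TR = RS·sin S/sin T ≈ 10.455.
Area = ½·RS·ST·sin S ≈ 45.095.
The altitude from R has length 2·area/ST ≈ 7.2624.

h_R ≈ 7.262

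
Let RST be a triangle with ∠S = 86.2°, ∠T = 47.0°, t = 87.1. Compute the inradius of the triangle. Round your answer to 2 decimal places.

The third angle is ∠R = 180° − ∠S − ∠T = 46.80°.
Law of sines: r = t·sin R/sin T ≈ 86.816.
Law of sines: s = t·sin S/sin T ≈ 118.83.
Area = ½·t·r·sin S ≈ 3772.5.
Semiperimeter p = (86.816+118.83+87.1)/2 = 146.37.
Inradius = area/p = 3772.5/146.37 ≈ 25.773.

25.77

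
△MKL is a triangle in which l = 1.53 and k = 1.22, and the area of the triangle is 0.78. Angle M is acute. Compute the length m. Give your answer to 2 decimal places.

From area = ½·k·l·sin M, we get sin M = 2·area/(k·l) ≈ 0.83574.
Taking the acute solution, ∠M ≈ 0.989 rad.
Law of cosines then gives m ≈ 1.3339.

1.33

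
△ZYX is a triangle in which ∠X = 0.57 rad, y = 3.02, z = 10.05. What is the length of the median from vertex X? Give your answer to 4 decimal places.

6.3488

By the law of cosines, x² = z² + y² − 2·z·y·cos X = 59.018, so x ≈ 7.6823.
Median from X: ½√(2·z² + 2·y² − x²) ≈ 6.3488.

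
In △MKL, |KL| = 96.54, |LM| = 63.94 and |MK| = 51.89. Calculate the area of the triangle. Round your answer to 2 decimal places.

Semiperimeter s = (96.54 + 63.94 + 51.89)/2 = 106.19.
Heron's formula: area = √(106.19·9.645·42.245·54.295) ≈ 1532.7.

area ≈ 1532.68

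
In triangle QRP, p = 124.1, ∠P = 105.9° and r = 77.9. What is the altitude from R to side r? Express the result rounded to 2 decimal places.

Law of sines: sin R = r·sin P/p ≈ 0.60370.
Since p ≥ r, only the acute value applies: ∠R ≈ 37.14°.
Then ∠Q = 180° − ∠P − ∠R ≈ 36.96°.
Law of sines gives q = p·sin Q/sin P ≈ 77.592.
Area = ½·p·r·sin Q ≈ 2906.6.
The altitude from R has length 2·area/r ≈ 74.624.

74.62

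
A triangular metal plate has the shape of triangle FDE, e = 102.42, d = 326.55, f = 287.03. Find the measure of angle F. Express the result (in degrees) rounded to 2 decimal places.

By the law of cosines, cos F = (d² + e² − f²) / (2·d·e) ≈ 0.51933, so ∠F ≈ 58.71°.

∠F ≈ 58.71°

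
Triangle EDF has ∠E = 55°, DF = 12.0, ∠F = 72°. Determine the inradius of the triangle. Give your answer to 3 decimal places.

r ≈ 3.548

The third angle is ∠D = 180° − ∠F − ∠E = 53.00°.
Law of sines: FE = DF·sin D/sin E ≈ 11.699.
Law of sines: ED = DF·sin F/sin E ≈ 13.932.
Area = ½·DF·FE·sin F ≈ 66.761.
Semiperimeter s = (12+11.699+13.932)/2 = 18.816.
Inradius = area/s = 66.761/18.816 ≈ 3.5481.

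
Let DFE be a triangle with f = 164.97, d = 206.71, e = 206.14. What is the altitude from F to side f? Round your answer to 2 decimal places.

h_F ≈ 189.23

Semiperimeter s = (206.71 + 164.97 + 206.14)/2 = 288.91.
Heron's formula: area = √(288.91·82.2·123.94·82.77) ≈ 15608.
The altitude from F has length 2·area/f ≈ 189.23.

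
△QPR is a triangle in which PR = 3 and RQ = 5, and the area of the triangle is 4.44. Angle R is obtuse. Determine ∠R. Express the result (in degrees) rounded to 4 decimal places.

∠R ≈ 143.7009°

From area = ½·PR·RQ·sin R, we get sin R = 2·area/(PR·RQ) ≈ 0.59200.
Taking the obtuse solution, ∠R ≈ 143.70°.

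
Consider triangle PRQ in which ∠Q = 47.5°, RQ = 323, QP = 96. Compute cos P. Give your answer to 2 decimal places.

By the law of cosines, PR² = RQ² + QP² − 2·RQ·QP·cos Q = 71648, so PR ≈ 267.67.
Law of cosines again: cos P = (QP² + PR² − RQ²)/(2·QP·PR) ≈ -0.45659, so ∠P ≈ 117.17°.

cos P ≈ -0.46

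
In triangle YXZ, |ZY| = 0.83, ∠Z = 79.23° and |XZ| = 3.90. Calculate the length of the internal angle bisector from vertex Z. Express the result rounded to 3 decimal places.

By the law of cosines, |YX|² = |XZ|² + |ZY|² − 2·|XZ|·|ZY|·cos Z = 14.689, so |YX| ≈ 3.8326.
The bisector from Z has length 2·|XZ|·|ZY|·cos(∠Z/2)/(|XZ|+|ZY|) ≈ 1.0544.

t_Z ≈ 1.054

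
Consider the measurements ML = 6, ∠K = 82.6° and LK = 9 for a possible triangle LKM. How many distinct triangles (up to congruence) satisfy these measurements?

LK·sin K = 9·sin(82.6°) ≈ 8.925.
Since ML = 6 < 8.925 = LK sin K, no triangle exists.

0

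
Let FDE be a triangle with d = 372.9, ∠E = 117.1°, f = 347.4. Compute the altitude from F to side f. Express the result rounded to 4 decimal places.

By the law of cosines, e² = f² + d² − 2·f·d·cos E = 3.7777e+05, so e ≈ 614.63.
Area = ½·f·d·sin E ≈ 57662.
The altitude from F has length 2·area/f ≈ 331.96.

h_F ≈ 331.9604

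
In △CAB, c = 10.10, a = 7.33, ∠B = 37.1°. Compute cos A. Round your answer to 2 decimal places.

cos A ≈ 0.69

By the law of cosines, b² = c² + a² − 2·c·a·cos B = 37.644, so b ≈ 6.1355.
Law of cosines again: cos A = (b² + c² − a²)/(2·b·c) ≈ 0.69330, so ∠A ≈ 46.11°.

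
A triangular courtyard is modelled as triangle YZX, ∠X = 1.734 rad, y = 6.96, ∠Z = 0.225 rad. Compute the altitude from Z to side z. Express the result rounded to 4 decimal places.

h_Z ≈ 6.8675

The third angle is ∠Y = π − ∠Z − ∠X = 1.183 rad.
Law of sines: z = y·sin Z/sin Y ≈ 1.6777.
Law of sines: x = y·sin X/sin Y ≈ 7.4196.
Area = ½·y·z·sin X ≈ 5.7607.
The altitude from Z has length 2·area/z ≈ 6.8675.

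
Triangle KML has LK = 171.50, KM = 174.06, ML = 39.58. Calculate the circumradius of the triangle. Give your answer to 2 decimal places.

By the law of cosines, cos K = (LK² + KM² − ML²) / (2·LK·KM) ≈ 0.97387, so ∠K ≈ 13.13°.
Circumradius = ML/(2 sin K) ≈ 87.14.

87.14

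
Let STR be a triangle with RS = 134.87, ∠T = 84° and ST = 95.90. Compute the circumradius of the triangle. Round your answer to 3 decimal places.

Law of sines: sin R = ST·sin T/RS ≈ 0.70716.
Since RS ≥ ST, only the acute value applies: ∠R ≈ 45.00°.
Then ∠S = 180° − ∠T − ∠R ≈ 51.00°.
Law of sines gives TR = RS·sin S/sin T ≈ 105.38.
Circumradius = RS/(2 sin T) ≈ 67.806.

67.806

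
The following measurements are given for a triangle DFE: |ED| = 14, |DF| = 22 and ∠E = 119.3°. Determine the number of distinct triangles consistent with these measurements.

1

|ED|·sin E = 14·sin(119.3°) ≈ 12.21.
Since ∠E is not acute, a triangle exists only if |DF| > |ED|; here |DF| > |ED|, so there is exactly one triangle.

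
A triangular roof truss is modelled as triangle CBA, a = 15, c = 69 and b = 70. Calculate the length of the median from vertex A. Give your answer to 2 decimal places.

Median from A: ½√(2·c² + 2·b² − a²) ≈ 69.096.

69.10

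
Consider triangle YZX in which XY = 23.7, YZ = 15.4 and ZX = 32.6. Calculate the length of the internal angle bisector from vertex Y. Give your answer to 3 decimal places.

10.548

By the law of cosines, cos Y = (XY² + YZ² − ZX²) / (2·XY·YZ) ≈ -0.36154, so ∠Y ≈ 111.19°.
The bisector from Y has length 2·XY·YZ·cos(∠Y/2)/(XY+YZ) ≈ 10.548.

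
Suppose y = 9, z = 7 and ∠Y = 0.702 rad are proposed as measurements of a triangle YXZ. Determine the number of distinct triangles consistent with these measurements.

z·sin Y = 7·sin(0.702 rad) ≈ 4.52.
Since y ≥ z, exactly one triangle exists.

1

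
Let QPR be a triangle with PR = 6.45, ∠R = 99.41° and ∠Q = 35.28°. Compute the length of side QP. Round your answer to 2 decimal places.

11.02

The third angle is ∠P = 180° − ∠R − ∠Q = 45.31°.
Law of sines: QP = PR·sin R/sin Q ≈ 11.017.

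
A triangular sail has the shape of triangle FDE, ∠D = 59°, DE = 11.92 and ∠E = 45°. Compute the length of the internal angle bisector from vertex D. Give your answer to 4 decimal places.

t_D ≈ 8.7468

The third angle is ∠F = 180° − ∠D − ∠E = 76.00°.
Law of sines: EF = DE·sin D/sin F ≈ 10.53.
Law of sines: FD = DE·sin E/sin F ≈ 8.6867.
The bisector from D has length 2·FD·DE·cos(∠D/2)/(FD+DE) ≈ 8.7468.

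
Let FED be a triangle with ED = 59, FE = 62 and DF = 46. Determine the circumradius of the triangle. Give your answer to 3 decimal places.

By the law of cosines, cos F = (DF² + FE² − ED²) / (2·DF·FE) ≈ 0.43461, so ∠F ≈ 64.24°.
Circumradius = ED/(2 sin F) ≈ 32.755.

R ≈ 32.755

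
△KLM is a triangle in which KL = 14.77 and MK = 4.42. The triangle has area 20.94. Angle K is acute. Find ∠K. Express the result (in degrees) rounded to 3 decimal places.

From area = ½·MK·KL·sin K, we get sin K = 2·area/(MK·KL) ≈ 0.64151.
Taking the acute solution, ∠K ≈ 39.90°.

∠K ≈ 39.905°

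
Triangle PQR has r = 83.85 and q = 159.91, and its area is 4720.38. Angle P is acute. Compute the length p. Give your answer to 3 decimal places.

From area = ½·q·r·sin P, we get sin P = 2·area/(q·r) ≈ 0.70409.
Taking the acute solution, ∠P ≈ 0.781 rad.
Law of cosines then gives p ≈ 116.44.

116.443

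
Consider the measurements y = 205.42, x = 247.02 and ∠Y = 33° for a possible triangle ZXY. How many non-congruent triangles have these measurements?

x·sin Y = 247.02·sin(33°) ≈ 134.5.
Since x sin Y < y < x (134.5 < 205.42 < 247.02), two triangles exist.

2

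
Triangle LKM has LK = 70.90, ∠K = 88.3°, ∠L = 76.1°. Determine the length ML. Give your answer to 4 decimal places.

263.5313

The third angle is ∠M = 180° − ∠L − ∠K = 15.60°.
Law of sines: ML = LK·sin K/sin M ≈ 263.53.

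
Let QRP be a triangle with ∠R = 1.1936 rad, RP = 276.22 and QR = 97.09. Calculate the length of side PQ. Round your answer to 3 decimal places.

256.844

By the law of cosines, PQ² = QR² + RP² − 2·QR·RP·cos R = 65969, so PQ ≈ 256.84.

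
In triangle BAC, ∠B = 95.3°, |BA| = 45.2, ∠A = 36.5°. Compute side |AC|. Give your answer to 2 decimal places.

60.37

The third angle is ∠C = 180° − ∠B − ∠A = 48.20°.
Law of sines: |AC| = |BA|·sin B/sin C ≈ 60.373.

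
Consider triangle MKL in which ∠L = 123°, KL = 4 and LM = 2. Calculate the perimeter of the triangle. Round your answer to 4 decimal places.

perimeter ≈ 11.3586

By the law of cosines, MK² = KL² + LM² − 2·KL·LM·cos L = 28.714, so MK ≈ 5.3586.
Semiperimeter s = (4+2+5.3586)/2 = 5.6793.
Perimeter = 4 + 2 + 5.3586 = 11.359.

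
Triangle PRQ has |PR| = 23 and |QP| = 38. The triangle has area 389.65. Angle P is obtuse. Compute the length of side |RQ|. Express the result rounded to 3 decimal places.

52.577

From area = ½·|QP|·|PR|·sin P, we get sin P = 2·area/(|QP|·|PR|) ≈ 0.89165.
Taking the obtuse solution, ∠P ≈ 116.92°.
Law of cosines then gives |RQ| ≈ 52.577.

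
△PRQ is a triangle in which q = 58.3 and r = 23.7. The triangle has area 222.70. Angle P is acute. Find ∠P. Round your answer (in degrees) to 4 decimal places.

18.8054

From area = ½·r·q·sin P, we get sin P = 2·area/(r·q) ≈ 0.32235.
Taking the acute solution, ∠P ≈ 18.81°.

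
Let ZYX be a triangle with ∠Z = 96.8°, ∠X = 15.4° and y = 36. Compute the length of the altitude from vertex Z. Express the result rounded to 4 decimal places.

9.5600

The third angle is ∠Y = 180° − ∠X − ∠Z = 67.80°.
Law of sines: z = y·sin Z/sin Y ≈ 38.609.
Law of sines: x = y·sin X/sin Y ≈ 10.325.
Area = ½·y·z·sin X ≈ 184.55.
The altitude from Z has length 2·area/z ≈ 9.56.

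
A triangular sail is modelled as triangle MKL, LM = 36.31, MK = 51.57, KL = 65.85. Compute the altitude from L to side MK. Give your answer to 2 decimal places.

Semiperimeter s = (65.85 + 36.31 + 51.57)/2 = 76.865.
Heron's formula: area = √(76.865·11.015·40.555·25.295) ≈ 931.96.
The altitude from L has length 2·area/MK ≈ 36.143.

h_L ≈ 36.14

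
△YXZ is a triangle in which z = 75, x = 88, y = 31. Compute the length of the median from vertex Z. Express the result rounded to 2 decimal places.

Median from Z: ½√(2·y² + 2·x² − z²) ≈ 54.279.

m_Z ≈ 54.28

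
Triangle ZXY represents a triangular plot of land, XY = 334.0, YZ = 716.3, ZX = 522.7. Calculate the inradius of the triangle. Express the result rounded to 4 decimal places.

Semiperimeter s = (334 + 716.3 + 522.7)/2 = 786.5.
Heron's formula: area = √(786.5·452.5·70.2·263.8) ≈ 81183.
Inradius = area/s = 81183/786.5 ≈ 103.22.

r ≈ 103.2205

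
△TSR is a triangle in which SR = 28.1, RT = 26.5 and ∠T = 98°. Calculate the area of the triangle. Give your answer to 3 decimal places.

Law of sines: sin S = RT·sin T/SR ≈ 0.93388.
Since SR ≥ RT, only the acute value applies: ∠S ≈ 69.05°.
Then ∠R = 180° − ∠T − ∠S ≈ 12.95°.
Law of sines gives TS = SR·sin R/sin T ≈ 6.3599.
Area = ½·SR·RT·sin R ≈ 83.449.

area ≈ 83.449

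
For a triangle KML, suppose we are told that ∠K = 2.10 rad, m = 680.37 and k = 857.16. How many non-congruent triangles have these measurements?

1

m·sin K = 680.37·sin(2.10 rad) ≈ 587.3.
Since ∠K is not acute, a triangle exists only if k > m; here k > m, so there is exactly one triangle.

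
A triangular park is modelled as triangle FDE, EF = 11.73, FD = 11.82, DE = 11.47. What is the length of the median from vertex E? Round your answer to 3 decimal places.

m_E ≈ 9.982

Median from E: ½√(2·DE² + 2·EF² − FD²) ≈ 9.9824.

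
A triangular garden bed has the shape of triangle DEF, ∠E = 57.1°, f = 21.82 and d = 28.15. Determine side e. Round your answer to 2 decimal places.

24.52

By the law of cosines, e² = f² + d² − 2·f·d·cos E = 601.26, so e ≈ 24.521.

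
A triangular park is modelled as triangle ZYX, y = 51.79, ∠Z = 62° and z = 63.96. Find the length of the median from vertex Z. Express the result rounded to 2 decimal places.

Law of sines: sin Y = y·sin Z/z ≈ 0.71494.
Since z ≥ y, only the acute value applies: ∠Y ≈ 45.64°.
Then ∠X = 180° − ∠Z − ∠Y ≈ 72.36°.
Law of sines gives x = z·sin X/sin Z ≈ 69.034.
Median from Z: ½√(2·y² + 2·x² − z²) ≈ 51.973.

51.97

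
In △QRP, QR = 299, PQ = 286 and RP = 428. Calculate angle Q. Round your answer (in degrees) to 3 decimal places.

94.019

By the law of cosines, cos Q = (PQ² + QR² − RP²) / (2·PQ·QR) ≈ -0.07009, so ∠Q ≈ 94.02°.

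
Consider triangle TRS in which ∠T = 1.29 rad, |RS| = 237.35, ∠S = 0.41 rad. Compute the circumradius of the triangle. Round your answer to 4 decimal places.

123.5124

The third angle is ∠R = π − ∠S − ∠T = 1.442 rad.
Law of sines: |ST| = |RS|·sin R/sin T ≈ 244.97.
Law of sines: |TR| = |RS|·sin S/sin T ≈ 98.466.
Circumradius = |RS|/(2 sin T) ≈ 123.51.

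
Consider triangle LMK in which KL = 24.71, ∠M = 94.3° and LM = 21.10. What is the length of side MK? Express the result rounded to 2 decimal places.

Law of sines: sin K = LM·sin M/KL ≈ 0.85150.
Since KL ≥ LM, only the acute value applies: ∠K ≈ 58.38°.
Then ∠L = 180° − ∠M − ∠K ≈ 27.32°.
Law of sines gives MK = KL·sin L/sin M ≈ 11.375.

11.37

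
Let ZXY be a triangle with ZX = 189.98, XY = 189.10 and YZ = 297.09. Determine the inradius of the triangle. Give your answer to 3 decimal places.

r ≈ 51.726

Semiperimeter s = (189.1 + 297.09 + 189.98)/2 = 338.08.
Heron's formula: area = √(338.08·148.98·40.995·148.1) ≈ 17488.
Inradius = area/s = 17488/338.08 ≈ 51.726.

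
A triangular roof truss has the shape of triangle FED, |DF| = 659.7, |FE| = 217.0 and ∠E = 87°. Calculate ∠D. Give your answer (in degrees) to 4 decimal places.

19.1769

Law of sines: sin D = |FE|·sin E/|DF| ≈ 0.32849.
Since |DF| ≥ |FE|, only the acute value applies: ∠D ≈ 19.18°.
Then ∠F = 180° − ∠E − ∠D ≈ 73.82°.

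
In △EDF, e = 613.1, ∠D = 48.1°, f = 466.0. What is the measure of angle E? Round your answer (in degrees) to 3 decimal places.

By the law of cosines, d² = f² + e² − 2·f·e·cos D = 2.1144e+05, so d ≈ 459.83.
Law of cosines again: cos E = (d² + f² − e²)/(2·d·f) ≈ 0.12298, so ∠E ≈ 82.94°.

∠E ≈ 82.936°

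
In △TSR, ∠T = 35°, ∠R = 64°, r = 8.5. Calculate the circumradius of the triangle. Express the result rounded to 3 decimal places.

4.729

The third angle is ∠S = 180° − ∠R − ∠T = 81.00°.
Law of sines: t = r·sin T/sin R ≈ 5.4244.
Law of sines: s = r·sin S/sin R ≈ 9.3407.
Circumradius = r/(2 sin R) ≈ 4.7286.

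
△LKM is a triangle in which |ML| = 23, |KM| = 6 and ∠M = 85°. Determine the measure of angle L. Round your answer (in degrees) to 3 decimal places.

By the law of cosines, |LK|² = |KM|² + |ML|² − 2·|KM|·|ML|·cos M = 540.95, so |LK| ≈ 23.258.
Law of cosines again: cos L = (|ML|² + |LK|² − |KM|²)/(2·|ML|·|LK|) ≈ 0.96641, so ∠L ≈ 14.89°.

∠L ≈ 14.892°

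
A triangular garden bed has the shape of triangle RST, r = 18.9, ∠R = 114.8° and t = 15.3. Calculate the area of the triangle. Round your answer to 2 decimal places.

area ≈ 44.45

Law of sines: sin T = t·sin R/r ≈ 0.73487.
Since r ≥ t, only the acute value applies: ∠T ≈ 47.30°.
Then ∠S = 180° − ∠R − ∠T ≈ 17.90°.
Law of sines gives s = r·sin S/sin R ≈ 6.4006.
Area = ½·r·t·sin S ≈ 44.449.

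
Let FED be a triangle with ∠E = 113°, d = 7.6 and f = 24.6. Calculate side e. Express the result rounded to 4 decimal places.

By the law of cosines, e² = d² + f² − 2·d·f·cos E = 809.02, so e ≈ 28.443.

28.4433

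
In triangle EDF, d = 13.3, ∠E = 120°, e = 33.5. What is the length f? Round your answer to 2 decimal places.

Law of sines: sin D = d·sin E/e ≈ 0.34383.
Since e ≥ d, only the acute value applies: ∠D ≈ 20.11°.
Then ∠F = 180° − ∠E − ∠D ≈ 39.89°.
Law of sines gives f = e·sin F/sin E ≈ 24.808.

24.81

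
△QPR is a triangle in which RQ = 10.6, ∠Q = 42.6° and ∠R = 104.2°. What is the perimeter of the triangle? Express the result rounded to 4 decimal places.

perimeter ≈ 42.4703

The third angle is ∠P = 180° − ∠R − ∠Q = 33.20°.
Law of sines: PR = RQ·sin Q/sin P ≈ 13.103.
Law of sines: QP = RQ·sin R/sin P ≈ 18.767.
Semiperimeter s = (13.103+10.6+18.767)/2 = 21.235.
Perimeter = 13.103 + 10.6 + 18.767 = 42.47.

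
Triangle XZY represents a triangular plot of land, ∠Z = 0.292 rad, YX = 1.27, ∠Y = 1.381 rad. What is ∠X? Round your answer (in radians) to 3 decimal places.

The third angle is ∠X = π − ∠Z − ∠Y = 1.469 rad.

∠X ≈ 1.469 rad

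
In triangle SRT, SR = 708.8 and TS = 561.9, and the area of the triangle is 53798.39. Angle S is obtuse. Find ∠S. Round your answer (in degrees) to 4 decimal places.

164.3264

From area = ½·TS·SR·sin S, we get sin S = 2·area/(TS·SR) ≈ 0.27016.
Taking the obtuse solution, ∠S ≈ 164.33°.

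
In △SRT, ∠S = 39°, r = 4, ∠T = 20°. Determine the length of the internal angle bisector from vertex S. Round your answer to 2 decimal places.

The third angle is ∠R = 180° − ∠T − ∠S = 121.00°.
Law of sines: s = r·sin S/sin R ≈ 2.9367.
Law of sines: t = r·sin T/sin R ≈ 1.596.
The bisector from S has length 2·r·t·cos(∠S/2)/(r+t) ≈ 2.1508.

t_S ≈ 2.15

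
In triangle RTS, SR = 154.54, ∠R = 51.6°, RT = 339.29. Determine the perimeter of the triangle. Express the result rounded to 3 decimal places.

By the law of cosines, TS² = SR² + RT² − 2·SR·RT·cos R = 73862, so TS ≈ 271.78.
Semiperimeter s = (271.78+154.54+339.29)/2 = 382.8.
Perimeter = 271.78 + 154.54 + 339.29 = 765.61.

765.606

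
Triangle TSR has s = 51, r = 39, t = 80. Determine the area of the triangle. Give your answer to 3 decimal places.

815.291

Semiperimeter p = (80 + 51 + 39)/2 = 85.
Heron's formula: area = √(85·5·34·46) ≈ 815.29.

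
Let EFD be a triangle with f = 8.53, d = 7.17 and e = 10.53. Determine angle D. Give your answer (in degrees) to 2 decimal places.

By the law of cosines, cos D = (e² + f² − d²) / (2·e·f) ≈ 0.73609, so ∠D ≈ 42.60°.

∠D ≈ 42.60°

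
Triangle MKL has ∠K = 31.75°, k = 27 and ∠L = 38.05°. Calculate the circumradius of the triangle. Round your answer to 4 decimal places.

25.6550

The third angle is ∠M = 180° − ∠K − ∠L = 110.20°.
Law of sines: m = k·sin M/sin K ≈ 48.154.
Law of sines: l = k·sin L/sin K ≈ 31.625.
Circumradius = k/(2 sin K) ≈ 25.655.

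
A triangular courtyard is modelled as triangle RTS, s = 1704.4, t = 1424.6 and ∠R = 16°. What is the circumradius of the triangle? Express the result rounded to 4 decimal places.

936.2797

By the law of cosines, r² = t² + s² − 2·t·s·cos R = 2.6641e+05, so r ≈ 516.15.
Area = ½·t·s·sin R ≈ 3.3464e+05.
Circumradius = r/(2 sin R) ≈ 936.28.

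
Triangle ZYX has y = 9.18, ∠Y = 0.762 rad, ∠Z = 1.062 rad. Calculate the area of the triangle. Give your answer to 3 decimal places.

The third angle is ∠X = π − ∠Z − ∠Y = 1.318 rad.
Law of sines: z = y·sin Z/sin Y ≈ 11.613.
Law of sines: x = y·sin X/sin Y ≈ 12.873.
Area = ½·y·z·sin X ≈ 51.604.

51.604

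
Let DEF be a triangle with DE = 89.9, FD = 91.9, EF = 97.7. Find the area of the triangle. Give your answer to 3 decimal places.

Semiperimeter s = (97.7 + 91.9 + 89.9)/2 = 139.75.
Heron's formula: area = √(139.75·42.05·47.85·49.85) ≈ 3744.

3743.971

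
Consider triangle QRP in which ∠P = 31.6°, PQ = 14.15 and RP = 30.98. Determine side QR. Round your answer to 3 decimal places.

By the law of cosines, QR² = RP² + PQ² − 2·RP·PQ·cos P = 413.24, so QR ≈ 20.328.

20.328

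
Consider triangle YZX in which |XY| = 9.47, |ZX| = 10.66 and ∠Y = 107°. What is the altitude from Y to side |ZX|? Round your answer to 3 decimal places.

2.425

Law of sines: sin Z = |XY|·sin Y/|ZX| ≈ 0.84955.
Since |ZX| ≥ |XY|, only the acute value applies: ∠Z ≈ 58.16°.
Then ∠X = 180° − ∠Y − ∠Z ≈ 14.84°.
Law of sines gives |YZ| = |ZX|·sin X/sin Y ≈ 2.8545.
Area = ½·|ZX|·|XY|·sin X ≈ 12.925.
The altitude from Y has length 2·area/|ZX| ≈ 2.425.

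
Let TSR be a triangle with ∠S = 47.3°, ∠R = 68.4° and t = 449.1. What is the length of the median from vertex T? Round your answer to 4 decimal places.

m_T ≈ 352.1802

The third angle is ∠T = 180° − ∠S − ∠R = 64.30°.
Law of sines: s = t·sin S/sin T ≈ 366.28.
Law of sines: r = t·sin R/sin T ≈ 463.4.
Median from T: ½√(2·s² + 2·r² − t²) ≈ 352.18.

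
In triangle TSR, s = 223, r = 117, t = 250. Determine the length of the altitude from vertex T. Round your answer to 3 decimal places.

Semiperimeter p = (250 + 223 + 117)/2 = 295.
Heron's formula: area = √(295·45·72·178) ≈ 13043.
The altitude from T has length 2·area/t ≈ 104.35.

h_T ≈ 104.348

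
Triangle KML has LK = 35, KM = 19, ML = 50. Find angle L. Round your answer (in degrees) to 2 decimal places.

16.02

By the law of cosines, cos L = (ML² + LK² − KM²) / (2·ML·LK) ≈ 0.96114, so ∠L ≈ 16.02°.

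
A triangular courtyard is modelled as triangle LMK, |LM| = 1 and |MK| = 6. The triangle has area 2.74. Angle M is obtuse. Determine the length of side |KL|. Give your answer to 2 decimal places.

6.47

From area = ½·|LM|·|MK|·sin M, we get sin M = 2·area/(|LM|·|MK|) ≈ 0.91333.
Taking the obtuse solution, ∠M ≈ 114.03°.
Law of cosines then gives |KL| ≈ 6.472.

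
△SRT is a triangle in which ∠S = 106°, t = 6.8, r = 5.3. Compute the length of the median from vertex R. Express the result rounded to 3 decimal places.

7.950

By the law of cosines, s² = r² + t² − 2·r·t·cos S = 94.198, so s ≈ 9.7056.
Median from R: ½√(2·t² + 2·s² − r²) ≈ 7.9496.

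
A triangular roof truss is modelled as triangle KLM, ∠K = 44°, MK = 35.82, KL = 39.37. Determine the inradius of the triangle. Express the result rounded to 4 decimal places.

r ≈ 9.4606

By the law of cosines, LM² = MK² + KL² − 2·MK·KL·cos K = 804.2, so LM ≈ 28.358.
Area = ½·MK·KL·sin K ≈ 489.82.
Semiperimeter s = (28.358+35.82+39.37)/2 = 51.774.
Inradius = area/s = 489.82/51.774 ≈ 9.4606.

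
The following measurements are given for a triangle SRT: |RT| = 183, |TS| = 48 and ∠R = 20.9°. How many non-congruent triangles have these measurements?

0

|RT|·sin R = 183·sin(20.9°) ≈ 65.28.
Since |TS| = 48 < 65.28 = |RT| sin R, no triangle exists.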